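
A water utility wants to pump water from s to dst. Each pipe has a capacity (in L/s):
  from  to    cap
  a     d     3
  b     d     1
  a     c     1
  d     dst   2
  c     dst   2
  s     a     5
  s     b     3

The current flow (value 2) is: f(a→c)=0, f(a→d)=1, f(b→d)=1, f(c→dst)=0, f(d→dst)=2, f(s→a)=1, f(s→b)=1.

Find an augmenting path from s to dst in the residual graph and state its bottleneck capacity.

Residual along s→a→c→dst: s→a: 4, a→c: 1, c→dst: 2.
Bottleneck = min = 1.

s→a→c→dst, bottleneck 1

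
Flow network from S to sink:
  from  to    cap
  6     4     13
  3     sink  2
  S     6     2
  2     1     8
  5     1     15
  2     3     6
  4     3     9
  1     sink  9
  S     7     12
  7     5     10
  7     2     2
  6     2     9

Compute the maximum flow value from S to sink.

11

Augment S→7→5→1→sink: bottleneck 9. Total 9.
Augment S→7→2→3→sink: bottleneck 2. Total 11.
No augmenting path remains in the residual graph.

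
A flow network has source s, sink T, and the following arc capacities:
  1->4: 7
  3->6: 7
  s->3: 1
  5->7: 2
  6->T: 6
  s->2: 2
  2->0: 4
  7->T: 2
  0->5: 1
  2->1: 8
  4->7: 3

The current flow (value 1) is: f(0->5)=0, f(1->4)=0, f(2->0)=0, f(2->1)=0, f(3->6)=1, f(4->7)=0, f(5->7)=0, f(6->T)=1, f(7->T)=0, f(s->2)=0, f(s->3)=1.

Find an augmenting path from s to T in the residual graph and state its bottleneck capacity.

s->2->0->5->7->T, bottleneck 1

Residual along s->2->0->5->7->T: s->2: 2, 2->0: 4, 0->5: 1, 5->7: 2, 7->T: 2.
Bottleneck = min = 1.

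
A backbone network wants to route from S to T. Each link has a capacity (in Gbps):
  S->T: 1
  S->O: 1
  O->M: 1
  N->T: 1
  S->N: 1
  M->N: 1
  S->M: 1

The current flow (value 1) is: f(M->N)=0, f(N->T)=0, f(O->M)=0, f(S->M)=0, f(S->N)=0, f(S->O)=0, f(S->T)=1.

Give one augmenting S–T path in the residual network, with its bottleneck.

Residual along S->N->T: S->N: 1, N->T: 1.
Bottleneck = min = 1.

S->N->T, bottleneck 1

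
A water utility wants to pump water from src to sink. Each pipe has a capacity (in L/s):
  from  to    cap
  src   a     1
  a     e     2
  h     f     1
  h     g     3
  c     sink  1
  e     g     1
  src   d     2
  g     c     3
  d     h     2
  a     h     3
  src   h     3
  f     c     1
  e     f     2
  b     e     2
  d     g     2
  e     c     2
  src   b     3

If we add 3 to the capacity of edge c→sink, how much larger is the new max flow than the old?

Original max flow = 1.
After raising cap(c→sink), augmenting paths through that edge carry 3 more units.
New max flow = 4. Increase = 3.

3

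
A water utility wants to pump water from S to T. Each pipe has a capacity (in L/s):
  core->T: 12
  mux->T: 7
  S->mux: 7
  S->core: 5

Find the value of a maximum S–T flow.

Augment S->core->T: bottleneck 5. Total 5.
Augment S->mux->T: bottleneck 7. Total 12.
No augmenting path remains in the residual graph.

12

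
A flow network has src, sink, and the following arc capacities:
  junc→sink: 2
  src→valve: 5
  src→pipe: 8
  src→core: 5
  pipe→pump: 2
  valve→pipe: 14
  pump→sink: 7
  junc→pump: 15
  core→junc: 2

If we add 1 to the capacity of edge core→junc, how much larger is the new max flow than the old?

Original max flow = 4.
After raising cap(core→junc), augmenting paths through that edge carry 1 more unit.
New max flow = 5. Increase = 1.

1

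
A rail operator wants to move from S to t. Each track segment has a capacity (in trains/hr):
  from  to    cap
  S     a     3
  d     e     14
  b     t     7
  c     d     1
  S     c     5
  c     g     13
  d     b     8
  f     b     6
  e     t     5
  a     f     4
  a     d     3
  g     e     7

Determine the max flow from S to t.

8

Augment S->c->g->e->t: bottleneck 5. Total 5.
Augment S->a->d->b->t: bottleneck 3. Total 8.
No augmenting path remains in the residual graph.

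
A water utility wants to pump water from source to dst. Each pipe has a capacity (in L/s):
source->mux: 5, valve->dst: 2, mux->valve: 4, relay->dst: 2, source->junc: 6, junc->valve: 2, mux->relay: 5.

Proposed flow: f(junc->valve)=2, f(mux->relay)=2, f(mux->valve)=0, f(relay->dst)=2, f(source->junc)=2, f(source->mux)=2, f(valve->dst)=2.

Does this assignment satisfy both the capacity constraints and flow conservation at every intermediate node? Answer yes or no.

Every edge has 0 ≤ f(e) ≤ cap(e).
At each intermediate node, inflow equals outflow.

Yes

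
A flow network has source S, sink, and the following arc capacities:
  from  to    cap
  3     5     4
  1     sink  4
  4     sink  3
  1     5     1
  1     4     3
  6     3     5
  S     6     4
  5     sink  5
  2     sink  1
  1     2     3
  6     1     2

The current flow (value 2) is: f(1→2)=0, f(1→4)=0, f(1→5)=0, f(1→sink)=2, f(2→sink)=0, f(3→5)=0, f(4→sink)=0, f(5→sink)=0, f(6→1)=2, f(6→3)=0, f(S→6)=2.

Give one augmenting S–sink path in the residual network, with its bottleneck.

Residual along S→6→3→5→sink: S→6: 2, 6→3: 5, 3→5: 4, 5→sink: 5.
Bottleneck = min = 2.

S→6→3→5→sink, bottleneck 2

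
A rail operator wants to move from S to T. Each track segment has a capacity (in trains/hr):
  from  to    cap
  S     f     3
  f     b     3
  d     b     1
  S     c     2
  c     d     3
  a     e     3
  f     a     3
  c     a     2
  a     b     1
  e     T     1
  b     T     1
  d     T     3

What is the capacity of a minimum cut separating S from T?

Max flow = 4 (via 3 augmenting paths).
In the residual at optimum, the set reachable from S is {S, a, b, e, f}.
Cut edges: S→c (cap 2), e→T (cap 1), b→T (cap 1). Sum = 4.

4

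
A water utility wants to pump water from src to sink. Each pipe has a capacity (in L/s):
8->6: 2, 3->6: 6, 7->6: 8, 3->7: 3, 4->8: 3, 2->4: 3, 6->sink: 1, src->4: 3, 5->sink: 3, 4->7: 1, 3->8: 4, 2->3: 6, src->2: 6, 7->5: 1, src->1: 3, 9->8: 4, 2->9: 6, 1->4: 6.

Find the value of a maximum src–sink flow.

2

Augment src->2->3->6->sink: bottleneck 1. Total 1.
Augment src->4->7->5->sink: bottleneck 1. Total 2.
No augmenting path remains in the residual graph.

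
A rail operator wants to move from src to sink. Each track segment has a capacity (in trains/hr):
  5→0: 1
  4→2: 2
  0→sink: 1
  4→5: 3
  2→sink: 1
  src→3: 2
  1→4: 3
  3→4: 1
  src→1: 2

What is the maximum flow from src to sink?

2

Augment src→3→4→2→sink: bottleneck 1. Total 1.
Augment src→1→4→5→0→sink: bottleneck 1. Total 2.
No augmenting path remains in the residual graph.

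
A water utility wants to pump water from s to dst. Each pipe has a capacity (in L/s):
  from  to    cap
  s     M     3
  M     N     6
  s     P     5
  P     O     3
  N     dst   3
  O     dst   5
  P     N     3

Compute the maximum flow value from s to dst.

Augment s→P→O→dst: bottleneck 3. Total 3.
Augment s→P→N→dst: bottleneck 2. Total 5.
Augment s→M→N→dst: bottleneck 1. Total 6.
No augmenting path remains in the residual graph.

6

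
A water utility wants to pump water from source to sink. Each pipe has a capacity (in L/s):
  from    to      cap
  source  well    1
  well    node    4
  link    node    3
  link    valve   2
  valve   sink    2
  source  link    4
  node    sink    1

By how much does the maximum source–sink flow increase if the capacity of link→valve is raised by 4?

0

Original max flow = 3.
Even with extra capacity on link→valve, another cut of capacity 3 remains binding.
New max flow = 3. Increase = 0.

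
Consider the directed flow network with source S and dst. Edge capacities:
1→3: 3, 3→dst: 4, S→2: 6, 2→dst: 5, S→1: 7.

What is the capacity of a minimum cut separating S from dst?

8

Max flow = 8 (via 2 augmenting paths).
In the residual at optimum, the set reachable from S is {1, 2, S}.
Cut edges: 1→3 (cap 3), 2→dst (cap 5). Sum = 8.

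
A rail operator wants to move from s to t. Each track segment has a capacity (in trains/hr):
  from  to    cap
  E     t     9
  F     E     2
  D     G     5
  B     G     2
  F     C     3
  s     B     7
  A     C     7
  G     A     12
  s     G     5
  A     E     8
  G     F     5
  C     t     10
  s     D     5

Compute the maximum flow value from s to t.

Augment s→G→F→E→t: bottleneck 2. Total 2.
Augment s→G→F→C→t: bottleneck 3. Total 5.
Augment s→D→G→A→C→t: bottleneck 5. Total 10.
Augment s→B→G→A→C→t: bottleneck 2. Total 12.
No augmenting path remains in the residual graph.

12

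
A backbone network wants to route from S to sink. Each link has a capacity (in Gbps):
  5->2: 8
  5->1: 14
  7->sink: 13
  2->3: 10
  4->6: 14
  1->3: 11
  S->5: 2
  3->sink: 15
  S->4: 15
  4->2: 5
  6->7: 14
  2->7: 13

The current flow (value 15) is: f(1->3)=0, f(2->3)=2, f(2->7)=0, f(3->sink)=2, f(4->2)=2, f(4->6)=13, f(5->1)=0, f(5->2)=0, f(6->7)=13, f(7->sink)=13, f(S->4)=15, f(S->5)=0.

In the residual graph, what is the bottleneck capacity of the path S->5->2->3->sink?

Residual capacities along the path: S->5: 2, 5->2: 8, 2->3: 8, 3->sink: 13.
Minimum is 2.

2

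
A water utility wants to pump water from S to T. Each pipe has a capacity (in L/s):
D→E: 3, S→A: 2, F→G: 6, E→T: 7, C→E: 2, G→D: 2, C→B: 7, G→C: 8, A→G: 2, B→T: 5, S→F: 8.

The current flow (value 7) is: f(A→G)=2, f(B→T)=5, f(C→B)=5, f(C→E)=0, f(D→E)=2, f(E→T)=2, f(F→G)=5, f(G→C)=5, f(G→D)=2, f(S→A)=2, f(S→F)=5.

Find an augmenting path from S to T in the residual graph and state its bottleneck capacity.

S→F→G→C→E→T, bottleneck 1

Residual along S→F→G→C→E→T: S→F: 3, F→G: 1, G→C: 3, C→E: 2, E→T: 5.
Bottleneck = min = 1.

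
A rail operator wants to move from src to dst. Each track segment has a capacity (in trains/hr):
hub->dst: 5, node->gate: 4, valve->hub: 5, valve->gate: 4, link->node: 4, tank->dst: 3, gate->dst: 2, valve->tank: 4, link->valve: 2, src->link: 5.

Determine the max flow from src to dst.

4

Augment src->link->node->gate->dst: bottleneck 2. Total 2.
Augment src->link->valve->hub->dst: bottleneck 2. Total 4.
No augmenting path remains in the residual graph.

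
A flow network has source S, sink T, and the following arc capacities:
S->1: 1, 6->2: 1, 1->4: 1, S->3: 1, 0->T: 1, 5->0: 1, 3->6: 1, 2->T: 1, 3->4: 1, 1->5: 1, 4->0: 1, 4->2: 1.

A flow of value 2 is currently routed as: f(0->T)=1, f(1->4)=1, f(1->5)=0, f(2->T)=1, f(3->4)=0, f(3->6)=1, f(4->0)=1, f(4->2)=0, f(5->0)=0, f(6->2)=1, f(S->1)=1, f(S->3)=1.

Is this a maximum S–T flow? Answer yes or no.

Residual reachable from S: {S}; T is not reachable.
Saturated cut: S->3, S->1 with total capacity 2 = current flow value. Flow is maximum.

Yes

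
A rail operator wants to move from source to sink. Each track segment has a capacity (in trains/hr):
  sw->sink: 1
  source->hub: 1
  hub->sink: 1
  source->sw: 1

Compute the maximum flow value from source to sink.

Augment source->hub->sink: bottleneck 1. Total 1.
Augment source->sw->sink: bottleneck 1. Total 2.
No augmenting path remains in the residual graph.

2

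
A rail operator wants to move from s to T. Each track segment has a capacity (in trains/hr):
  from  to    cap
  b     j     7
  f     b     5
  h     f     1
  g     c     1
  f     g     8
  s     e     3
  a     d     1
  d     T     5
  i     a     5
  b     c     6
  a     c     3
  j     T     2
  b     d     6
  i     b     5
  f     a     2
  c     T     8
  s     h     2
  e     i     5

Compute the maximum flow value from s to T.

Augment s→e→i→a→c→T: bottleneck 3. Total 3.
Augment s→h→f→a→d→T: bottleneck 1. Total 4.
No augmenting path remains in the residual graph.

4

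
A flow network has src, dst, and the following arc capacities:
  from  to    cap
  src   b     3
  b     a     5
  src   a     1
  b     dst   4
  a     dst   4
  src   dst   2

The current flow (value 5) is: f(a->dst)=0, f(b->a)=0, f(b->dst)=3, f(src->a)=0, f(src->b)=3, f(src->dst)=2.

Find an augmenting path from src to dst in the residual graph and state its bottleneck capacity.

src->a->dst, bottleneck 1

Residual along src->a->dst: src->a: 1, a->dst: 4.
Bottleneck = min = 1.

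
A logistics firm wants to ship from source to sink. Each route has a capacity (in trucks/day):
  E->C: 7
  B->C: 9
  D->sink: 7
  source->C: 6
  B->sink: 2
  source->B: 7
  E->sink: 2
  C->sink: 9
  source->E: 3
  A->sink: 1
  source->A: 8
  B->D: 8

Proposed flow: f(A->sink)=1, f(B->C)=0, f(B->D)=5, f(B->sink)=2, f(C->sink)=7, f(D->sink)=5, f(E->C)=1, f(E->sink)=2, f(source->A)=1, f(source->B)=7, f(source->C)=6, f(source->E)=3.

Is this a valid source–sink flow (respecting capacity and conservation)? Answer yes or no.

Every edge has 0 ≤ f(e) ≤ cap(e).
At each intermediate node, inflow equals outflow.

Yes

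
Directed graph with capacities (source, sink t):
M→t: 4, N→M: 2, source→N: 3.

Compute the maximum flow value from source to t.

Augment source→N→M→t: bottleneck 2. Total 2.
No augmenting path remains in the residual graph.

2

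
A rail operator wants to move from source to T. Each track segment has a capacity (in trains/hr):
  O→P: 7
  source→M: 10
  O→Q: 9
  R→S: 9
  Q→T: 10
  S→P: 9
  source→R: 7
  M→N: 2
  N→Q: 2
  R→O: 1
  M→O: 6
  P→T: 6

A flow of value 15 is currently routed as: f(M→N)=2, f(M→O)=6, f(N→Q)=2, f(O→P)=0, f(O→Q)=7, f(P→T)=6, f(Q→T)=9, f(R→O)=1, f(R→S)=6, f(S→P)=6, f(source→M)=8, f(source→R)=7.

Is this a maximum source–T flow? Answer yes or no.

Residual reachable from source: {M, source}; T is not reachable.
Saturated cut: source→R, M→N, M→O with total capacity 15 = current flow value. Flow is maximum.

Yes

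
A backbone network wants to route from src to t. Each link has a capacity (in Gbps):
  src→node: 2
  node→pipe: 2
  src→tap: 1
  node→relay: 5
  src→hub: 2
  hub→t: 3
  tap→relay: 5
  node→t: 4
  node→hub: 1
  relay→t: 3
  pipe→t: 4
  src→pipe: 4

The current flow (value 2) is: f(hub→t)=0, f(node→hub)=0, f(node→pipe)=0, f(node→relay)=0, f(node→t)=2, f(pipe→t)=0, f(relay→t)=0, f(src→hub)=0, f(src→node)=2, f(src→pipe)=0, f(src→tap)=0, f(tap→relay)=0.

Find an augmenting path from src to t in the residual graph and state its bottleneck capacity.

Residual along src→hub→t: src→hub: 2, hub→t: 3.
Bottleneck = min = 2.

src→hub→t, bottleneck 2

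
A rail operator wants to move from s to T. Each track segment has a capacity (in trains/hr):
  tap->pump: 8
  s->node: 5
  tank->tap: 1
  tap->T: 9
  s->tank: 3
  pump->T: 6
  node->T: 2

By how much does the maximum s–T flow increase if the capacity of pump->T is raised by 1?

Original max flow = 3.
Edge pump->T does not cross the min cut (source side {node, s, tank}), so extra capacity there cannot help.
New max flow = 3. Increase = 0.

0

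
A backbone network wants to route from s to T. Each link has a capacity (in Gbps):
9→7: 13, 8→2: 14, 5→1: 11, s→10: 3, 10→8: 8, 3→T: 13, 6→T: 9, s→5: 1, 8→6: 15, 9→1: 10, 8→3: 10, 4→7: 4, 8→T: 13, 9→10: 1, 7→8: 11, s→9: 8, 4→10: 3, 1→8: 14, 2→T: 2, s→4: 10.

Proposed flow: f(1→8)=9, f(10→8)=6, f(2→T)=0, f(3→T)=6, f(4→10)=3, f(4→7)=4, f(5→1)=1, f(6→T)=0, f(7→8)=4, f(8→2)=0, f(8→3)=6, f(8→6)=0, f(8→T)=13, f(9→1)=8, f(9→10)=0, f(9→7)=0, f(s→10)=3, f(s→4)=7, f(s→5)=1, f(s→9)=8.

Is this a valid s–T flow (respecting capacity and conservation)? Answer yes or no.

Every edge has 0 ≤ f(e) ≤ cap(e).
At each intermediate node, inflow equals outflow.

Yes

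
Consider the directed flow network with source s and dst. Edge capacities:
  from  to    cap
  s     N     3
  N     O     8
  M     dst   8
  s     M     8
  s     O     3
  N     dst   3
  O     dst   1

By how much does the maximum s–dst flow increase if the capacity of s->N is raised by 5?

Original max flow = 12.
Even with extra capacity on s->N, another cut of capacity 12 remains binding.
New max flow = 12. Increase = 0.

0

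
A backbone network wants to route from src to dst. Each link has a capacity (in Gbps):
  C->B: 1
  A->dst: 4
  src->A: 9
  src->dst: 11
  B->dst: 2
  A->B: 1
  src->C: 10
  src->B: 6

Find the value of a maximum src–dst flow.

17

Augment src->dst: bottleneck 11. Total 11.
Augment src->A->dst: bottleneck 4. Total 15.
Augment src->B->dst: bottleneck 2. Total 17.
No augmenting path remains in the residual graph.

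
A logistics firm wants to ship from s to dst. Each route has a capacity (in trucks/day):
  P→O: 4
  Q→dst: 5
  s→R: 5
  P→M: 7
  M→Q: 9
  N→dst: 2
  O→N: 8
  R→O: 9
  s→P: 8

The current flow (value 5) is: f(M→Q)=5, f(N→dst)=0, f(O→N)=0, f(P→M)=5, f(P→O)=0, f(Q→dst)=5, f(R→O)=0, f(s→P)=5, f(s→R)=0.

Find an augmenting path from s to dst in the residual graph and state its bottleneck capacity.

Residual along s→P→O→N→dst: s→P: 3, P→O: 4, O→N: 8, N→dst: 2.
Bottleneck = min = 2.

s→P→O→N→dst, bottleneck 2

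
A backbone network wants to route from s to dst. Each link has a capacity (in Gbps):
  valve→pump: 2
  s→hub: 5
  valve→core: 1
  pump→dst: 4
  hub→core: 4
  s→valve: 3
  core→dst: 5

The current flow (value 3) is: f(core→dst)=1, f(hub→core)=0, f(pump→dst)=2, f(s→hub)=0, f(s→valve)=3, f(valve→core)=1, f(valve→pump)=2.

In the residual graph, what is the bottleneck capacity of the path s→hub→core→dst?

4

Residual capacities along the path: s→hub: 5, hub→core: 4, core→dst: 4.
Minimum is 4.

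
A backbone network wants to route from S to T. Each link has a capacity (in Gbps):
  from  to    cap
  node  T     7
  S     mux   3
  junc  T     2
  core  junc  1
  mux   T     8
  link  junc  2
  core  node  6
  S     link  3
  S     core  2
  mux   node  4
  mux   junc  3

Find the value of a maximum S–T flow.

Augment S->mux->T: bottleneck 3. Total 3.
Augment S->core->node->T: bottleneck 2. Total 5.
Augment S->link->junc->T: bottleneck 2. Total 7.
No augmenting path remains in the residual graph.

7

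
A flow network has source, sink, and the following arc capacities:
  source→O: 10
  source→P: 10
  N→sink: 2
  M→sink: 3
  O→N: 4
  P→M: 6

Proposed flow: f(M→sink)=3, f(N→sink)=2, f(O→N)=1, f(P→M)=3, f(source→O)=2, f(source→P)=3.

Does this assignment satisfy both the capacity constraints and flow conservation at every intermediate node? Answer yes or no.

No

Conservation fails at O: inflow 2 ≠ outflow 1.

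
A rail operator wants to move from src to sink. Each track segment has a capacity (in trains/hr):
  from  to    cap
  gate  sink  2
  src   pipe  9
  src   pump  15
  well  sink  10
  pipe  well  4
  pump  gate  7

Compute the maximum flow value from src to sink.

Augment src→pump→gate→sink: bottleneck 2. Total 2.
Augment src→pipe→well→sink: bottleneck 4. Total 6.
No augmenting path remains in the residual graph.

6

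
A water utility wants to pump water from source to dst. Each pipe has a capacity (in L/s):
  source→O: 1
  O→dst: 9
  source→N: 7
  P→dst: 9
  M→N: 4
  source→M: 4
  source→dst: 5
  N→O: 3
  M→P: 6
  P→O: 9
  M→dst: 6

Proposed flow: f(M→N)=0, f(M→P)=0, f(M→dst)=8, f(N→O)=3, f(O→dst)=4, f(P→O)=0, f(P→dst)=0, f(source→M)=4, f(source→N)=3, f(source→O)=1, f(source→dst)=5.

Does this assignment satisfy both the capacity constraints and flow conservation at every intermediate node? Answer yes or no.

No

Capacity violated on M→dst: flow 8 > capacity 6.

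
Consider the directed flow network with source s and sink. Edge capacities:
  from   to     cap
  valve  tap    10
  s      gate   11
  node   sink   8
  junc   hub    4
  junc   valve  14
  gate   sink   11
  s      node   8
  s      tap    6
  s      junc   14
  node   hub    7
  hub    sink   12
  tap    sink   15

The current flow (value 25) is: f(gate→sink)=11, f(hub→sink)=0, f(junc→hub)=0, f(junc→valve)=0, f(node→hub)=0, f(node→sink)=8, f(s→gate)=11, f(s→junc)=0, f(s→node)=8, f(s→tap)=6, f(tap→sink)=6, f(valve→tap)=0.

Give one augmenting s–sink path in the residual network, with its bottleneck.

Residual along s→junc→hub→sink: s→junc: 14, junc→hub: 4, hub→sink: 12.
Bottleneck = min = 4.

s→junc→hub→sink, bottleneck 4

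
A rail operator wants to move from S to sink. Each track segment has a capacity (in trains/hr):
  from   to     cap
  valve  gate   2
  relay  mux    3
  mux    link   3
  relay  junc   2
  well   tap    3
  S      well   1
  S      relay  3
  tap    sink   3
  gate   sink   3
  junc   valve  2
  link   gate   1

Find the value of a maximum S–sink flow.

Augment S->well->tap->sink: bottleneck 1. Total 1.
Augment S->relay->junc->valve->gate->sink: bottleneck 2. Total 3.
Augment S->relay->mux->link->gate->sink: bottleneck 1. Total 4.
No augmenting path remains in the residual graph.

4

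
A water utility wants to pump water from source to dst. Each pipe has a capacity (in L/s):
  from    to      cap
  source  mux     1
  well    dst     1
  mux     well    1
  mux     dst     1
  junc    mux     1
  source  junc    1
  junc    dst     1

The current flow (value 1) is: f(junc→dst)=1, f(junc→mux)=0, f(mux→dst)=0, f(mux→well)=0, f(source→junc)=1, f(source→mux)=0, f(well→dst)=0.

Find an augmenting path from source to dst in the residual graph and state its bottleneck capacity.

source→mux→dst, bottleneck 1

Residual along source→mux→dst: source→mux: 1, mux→dst: 1.
Bottleneck = min = 1.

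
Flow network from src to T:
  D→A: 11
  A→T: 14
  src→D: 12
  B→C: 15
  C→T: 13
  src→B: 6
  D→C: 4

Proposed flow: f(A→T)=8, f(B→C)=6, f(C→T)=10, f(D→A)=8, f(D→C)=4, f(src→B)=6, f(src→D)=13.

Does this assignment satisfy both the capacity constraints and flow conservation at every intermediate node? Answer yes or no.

No

Capacity violated on src→D: flow 13 > capacity 12.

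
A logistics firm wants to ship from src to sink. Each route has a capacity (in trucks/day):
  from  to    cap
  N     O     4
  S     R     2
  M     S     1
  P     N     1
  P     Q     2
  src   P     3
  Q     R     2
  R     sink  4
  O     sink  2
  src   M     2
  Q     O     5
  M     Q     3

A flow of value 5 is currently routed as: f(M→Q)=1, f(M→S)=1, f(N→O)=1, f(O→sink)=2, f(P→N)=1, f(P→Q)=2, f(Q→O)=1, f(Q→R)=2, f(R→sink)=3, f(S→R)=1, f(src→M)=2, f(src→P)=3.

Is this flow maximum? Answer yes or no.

Yes

Residual reachable from src: {src}; sink is not reachable.
Saturated cut: src→M, src→P with total capacity 5 = current flow value. Flow is maximum.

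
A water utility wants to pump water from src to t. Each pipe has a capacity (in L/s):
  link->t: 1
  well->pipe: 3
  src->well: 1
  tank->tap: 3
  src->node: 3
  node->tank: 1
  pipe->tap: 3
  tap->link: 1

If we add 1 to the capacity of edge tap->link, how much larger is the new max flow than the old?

Original max flow = 1.
Even with extra capacity on tap->link, another cut of capacity 1 remains binding.
New max flow = 1. Increase = 0.

0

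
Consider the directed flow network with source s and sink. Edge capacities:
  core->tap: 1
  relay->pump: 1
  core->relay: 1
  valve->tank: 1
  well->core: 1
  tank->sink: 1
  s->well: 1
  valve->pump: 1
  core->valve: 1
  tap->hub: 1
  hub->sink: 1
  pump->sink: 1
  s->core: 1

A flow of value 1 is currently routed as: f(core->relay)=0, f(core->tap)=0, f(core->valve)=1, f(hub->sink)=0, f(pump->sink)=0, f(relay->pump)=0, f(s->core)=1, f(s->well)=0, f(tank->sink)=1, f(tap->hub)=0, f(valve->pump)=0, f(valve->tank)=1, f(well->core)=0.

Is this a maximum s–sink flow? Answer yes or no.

Residual path s->well->core->relay->pump->sink has bottleneck 1 > 0.
Pushing 1 along it raises the flow to 2, so the given flow is not maximum.

No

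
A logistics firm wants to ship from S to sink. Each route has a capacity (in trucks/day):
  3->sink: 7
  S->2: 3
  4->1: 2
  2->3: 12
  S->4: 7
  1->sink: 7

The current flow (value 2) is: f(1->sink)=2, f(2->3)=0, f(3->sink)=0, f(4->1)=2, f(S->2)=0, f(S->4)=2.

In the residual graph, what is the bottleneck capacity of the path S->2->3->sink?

3

Residual capacities along the path: S->2: 3, 2->3: 12, 3->sink: 7.
Minimum is 3.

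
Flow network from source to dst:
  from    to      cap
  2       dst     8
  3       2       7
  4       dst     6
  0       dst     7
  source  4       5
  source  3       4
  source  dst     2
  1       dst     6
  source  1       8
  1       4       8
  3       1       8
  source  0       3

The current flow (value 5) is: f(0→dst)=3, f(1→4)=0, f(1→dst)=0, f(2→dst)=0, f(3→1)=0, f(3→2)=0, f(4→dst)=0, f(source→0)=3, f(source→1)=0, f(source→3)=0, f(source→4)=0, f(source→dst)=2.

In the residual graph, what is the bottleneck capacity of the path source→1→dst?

6

Residual capacities along the path: source→1: 8, 1→dst: 6.
Minimum is 6.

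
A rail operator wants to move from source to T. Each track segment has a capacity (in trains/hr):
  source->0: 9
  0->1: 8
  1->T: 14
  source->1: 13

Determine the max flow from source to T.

Augment source->1->T: bottleneck 13. Total 13.
Augment source->0->1->T: bottleneck 1. Total 14.
No augmenting path remains in the residual graph.

14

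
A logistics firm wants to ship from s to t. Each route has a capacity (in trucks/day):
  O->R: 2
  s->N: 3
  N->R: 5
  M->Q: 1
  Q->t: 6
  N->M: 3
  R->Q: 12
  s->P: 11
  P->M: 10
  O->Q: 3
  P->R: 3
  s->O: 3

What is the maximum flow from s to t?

6

Augment s->O->Q->t: bottleneck 3. Total 3.
Augment s->P->M->Q->t: bottleneck 1. Total 4.
Augment s->P->R->Q->t: bottleneck 2. Total 6.
No augmenting path remains in the residual graph.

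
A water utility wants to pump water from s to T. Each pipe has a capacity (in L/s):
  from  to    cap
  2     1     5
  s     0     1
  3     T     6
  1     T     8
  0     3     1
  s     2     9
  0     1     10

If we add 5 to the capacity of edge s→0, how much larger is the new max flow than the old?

Original max flow = 6.
After raising cap(s→0), augmenting paths through that edge carry 3 more units.
New max flow = 9. Increase = 3.

3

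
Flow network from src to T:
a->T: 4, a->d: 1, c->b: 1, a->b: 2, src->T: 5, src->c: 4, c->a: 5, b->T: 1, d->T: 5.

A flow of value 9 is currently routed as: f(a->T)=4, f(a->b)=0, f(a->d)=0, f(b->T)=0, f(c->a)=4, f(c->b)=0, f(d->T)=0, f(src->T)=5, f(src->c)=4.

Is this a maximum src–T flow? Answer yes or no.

Residual reachable from src: {src}; T is not reachable.
Saturated cut: src->c, src->T with total capacity 9 = current flow value. Flow is maximum.

Yes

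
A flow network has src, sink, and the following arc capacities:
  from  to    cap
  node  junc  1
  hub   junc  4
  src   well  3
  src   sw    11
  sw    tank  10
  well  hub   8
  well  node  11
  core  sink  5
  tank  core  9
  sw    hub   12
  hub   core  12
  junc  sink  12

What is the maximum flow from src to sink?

10

Augment src->well->node->junc->sink: bottleneck 1. Total 1.
Augment src->well->hub->junc->sink: bottleneck 2. Total 3.
Augment src->sw->hub->junc->sink: bottleneck 2. Total 5.
Augment src->sw->hub->core->sink: bottleneck 5. Total 10.
No augmenting path remains in the residual graph.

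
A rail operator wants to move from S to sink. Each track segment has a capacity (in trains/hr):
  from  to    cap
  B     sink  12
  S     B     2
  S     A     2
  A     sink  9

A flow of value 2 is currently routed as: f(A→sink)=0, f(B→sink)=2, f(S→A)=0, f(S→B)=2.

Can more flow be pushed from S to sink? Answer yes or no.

Residual path S→A→sink has bottleneck 2 > 0.
Pushing 2 along it raises the flow to 4, so the given flow is not maximum.

Yes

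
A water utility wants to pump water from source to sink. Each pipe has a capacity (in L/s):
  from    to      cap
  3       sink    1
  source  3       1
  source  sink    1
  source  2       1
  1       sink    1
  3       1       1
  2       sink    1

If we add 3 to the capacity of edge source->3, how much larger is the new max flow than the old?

1

Original max flow = 3.
After raising cap(source->3), augmenting paths through that edge carry 1 more unit.
New max flow = 4. Increase = 1.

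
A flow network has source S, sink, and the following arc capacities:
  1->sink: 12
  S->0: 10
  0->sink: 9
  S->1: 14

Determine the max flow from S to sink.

Augment S->1->sink: bottleneck 12. Total 12.
Augment S->0->sink: bottleneck 9. Total 21.
No augmenting path remains in the residual graph.

21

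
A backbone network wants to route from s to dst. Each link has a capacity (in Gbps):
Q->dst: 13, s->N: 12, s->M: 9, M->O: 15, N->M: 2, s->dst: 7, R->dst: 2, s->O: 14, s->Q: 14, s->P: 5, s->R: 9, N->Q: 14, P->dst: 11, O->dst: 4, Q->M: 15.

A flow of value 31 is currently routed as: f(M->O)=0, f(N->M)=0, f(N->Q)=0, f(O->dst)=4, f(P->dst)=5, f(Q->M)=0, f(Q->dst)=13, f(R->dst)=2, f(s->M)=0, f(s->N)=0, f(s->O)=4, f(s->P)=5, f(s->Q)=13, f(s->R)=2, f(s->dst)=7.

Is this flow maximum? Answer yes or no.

Yes

Residual reachable from s: {M, N, O, Q, R, s}; dst is not reachable.
Saturated cut: s->P, s->dst, Q->dst, R->dst, O->dst with total capacity 31 = current flow value. Flow is maximum.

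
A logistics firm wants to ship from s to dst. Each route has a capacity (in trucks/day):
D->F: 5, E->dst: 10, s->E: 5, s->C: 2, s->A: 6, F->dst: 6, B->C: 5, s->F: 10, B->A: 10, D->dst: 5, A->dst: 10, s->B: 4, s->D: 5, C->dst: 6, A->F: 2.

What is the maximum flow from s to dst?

Augment s->D->dst: bottleneck 5. Total 5.
Augment s->E->dst: bottleneck 5. Total 10.
Augment s->A->dst: bottleneck 6. Total 16.
Augment s->F->dst: bottleneck 6. Total 22.
Augment s->C->dst: bottleneck 2. Total 24.
Augment s->B->A->dst: bottleneck 4. Total 28.
No augmenting path remains in the residual graph.

28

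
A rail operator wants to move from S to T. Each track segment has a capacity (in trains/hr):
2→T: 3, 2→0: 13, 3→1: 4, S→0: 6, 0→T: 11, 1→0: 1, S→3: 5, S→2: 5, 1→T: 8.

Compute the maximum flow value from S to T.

Augment S→2→T: bottleneck 3. Total 3.
Augment S→0→T: bottleneck 6. Total 9.
Augment S→2→0→T: bottleneck 2. Total 11.
Augment S→3→1→T: bottleneck 4. Total 15.
No augmenting path remains in the residual graph.

15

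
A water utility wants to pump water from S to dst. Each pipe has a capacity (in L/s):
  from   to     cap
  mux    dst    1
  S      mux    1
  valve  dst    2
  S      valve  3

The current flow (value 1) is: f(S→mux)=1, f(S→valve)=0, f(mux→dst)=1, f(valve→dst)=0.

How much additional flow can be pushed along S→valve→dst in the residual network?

Residual capacities along the path: S→valve: 3, valve→dst: 2.
Minimum is 2.

2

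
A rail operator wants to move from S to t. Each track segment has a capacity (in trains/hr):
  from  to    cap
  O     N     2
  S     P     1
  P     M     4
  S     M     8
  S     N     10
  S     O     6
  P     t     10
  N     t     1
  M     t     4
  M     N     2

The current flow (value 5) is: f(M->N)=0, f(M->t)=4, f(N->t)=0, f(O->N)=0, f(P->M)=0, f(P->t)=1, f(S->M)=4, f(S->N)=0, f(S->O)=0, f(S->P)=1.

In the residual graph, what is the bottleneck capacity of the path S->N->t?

1

Residual capacities along the path: S->N: 10, N->t: 1.
Minimum is 1.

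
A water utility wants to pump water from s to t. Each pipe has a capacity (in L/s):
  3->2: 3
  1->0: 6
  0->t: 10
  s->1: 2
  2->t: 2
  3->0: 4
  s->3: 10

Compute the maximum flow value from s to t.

Augment s->3->2->t: bottleneck 2. Total 2.
Augment s->3->0->t: bottleneck 4. Total 6.
Augment s->1->0->t: bottleneck 2. Total 8.
No augmenting path remains in the residual graph.

8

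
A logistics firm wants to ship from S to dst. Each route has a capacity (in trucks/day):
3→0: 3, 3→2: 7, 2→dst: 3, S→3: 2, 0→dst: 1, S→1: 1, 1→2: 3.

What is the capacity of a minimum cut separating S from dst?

3

Max flow = 3 (via 3 augmenting paths).
In the residual at optimum, the set reachable from S is {S}.
Cut edges: S→3 (cap 2), S→1 (cap 1). Sum = 3.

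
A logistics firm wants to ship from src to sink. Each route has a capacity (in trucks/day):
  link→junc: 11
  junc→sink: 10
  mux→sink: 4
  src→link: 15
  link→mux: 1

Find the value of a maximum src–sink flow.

11

Augment src→link→mux→sink: bottleneck 1. Total 1.
Augment src→link→junc→sink: bottleneck 10. Total 11.
No augmenting path remains in the residual graph.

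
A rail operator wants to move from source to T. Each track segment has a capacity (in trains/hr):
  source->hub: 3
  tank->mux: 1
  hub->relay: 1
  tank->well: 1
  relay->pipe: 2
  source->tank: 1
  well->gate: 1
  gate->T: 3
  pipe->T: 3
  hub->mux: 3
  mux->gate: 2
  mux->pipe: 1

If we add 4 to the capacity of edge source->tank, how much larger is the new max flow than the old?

Original max flow = 4.
After raising cap(source->tank), augmenting paths through that edge carry 1 more unit.
New max flow = 5. Increase = 1.

1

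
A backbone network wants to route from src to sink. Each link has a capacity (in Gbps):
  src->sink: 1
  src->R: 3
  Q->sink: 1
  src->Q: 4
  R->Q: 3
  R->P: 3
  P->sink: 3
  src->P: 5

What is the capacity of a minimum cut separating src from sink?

5

Max flow = 5 (via 3 augmenting paths).
In the residual at optimum, the set reachable from src is {P, Q, R, src}.
Cut edges: src->sink (cap 1), Q->sink (cap 1), P->sink (cap 3). Sum = 5.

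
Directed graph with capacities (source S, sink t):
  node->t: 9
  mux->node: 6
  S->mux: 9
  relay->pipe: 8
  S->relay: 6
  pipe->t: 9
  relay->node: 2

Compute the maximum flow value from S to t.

12

Augment S->mux->node->t: bottleneck 6. Total 6.
Augment S->relay->node->t: bottleneck 2. Total 8.
Augment S->relay->pipe->t: bottleneck 4. Total 12.
No augmenting path remains in the residual graph.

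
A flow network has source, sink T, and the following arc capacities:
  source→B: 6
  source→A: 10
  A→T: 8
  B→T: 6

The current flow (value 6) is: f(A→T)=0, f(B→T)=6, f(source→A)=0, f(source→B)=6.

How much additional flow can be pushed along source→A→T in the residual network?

Residual capacities along the path: source→A: 10, A→T: 8.
Minimum is 8.

8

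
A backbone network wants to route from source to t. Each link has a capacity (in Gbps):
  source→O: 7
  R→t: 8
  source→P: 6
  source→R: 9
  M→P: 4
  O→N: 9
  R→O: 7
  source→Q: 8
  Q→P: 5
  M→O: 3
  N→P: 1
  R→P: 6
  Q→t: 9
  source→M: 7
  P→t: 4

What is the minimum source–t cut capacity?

20

Max flow = 20 (via 3 augmenting paths).
In the residual at optimum, the set reachable from source is {M, N, O, P, R, source}.
Cut edges: source→Q (cap 8), R→t (cap 8), P→t (cap 4). Sum = 20.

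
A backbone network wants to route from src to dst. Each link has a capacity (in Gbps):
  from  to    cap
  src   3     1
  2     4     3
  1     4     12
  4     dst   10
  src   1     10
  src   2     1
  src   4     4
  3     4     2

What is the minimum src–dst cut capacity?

10

Max flow = 10 (via 4 augmenting paths).
In the residual at optimum, the set reachable from src is {1, 2, 3, 4, src}.
Cut edges: 4→dst (cap 10). Sum = 10.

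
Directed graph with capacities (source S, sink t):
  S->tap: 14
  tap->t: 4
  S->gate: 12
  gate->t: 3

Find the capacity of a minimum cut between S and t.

7

Max flow = 7 (via 2 augmenting paths).
In the residual at optimum, the set reachable from S is {S, gate, tap}.
Cut edges: gate->t (cap 3), tap->t (cap 4). Sum = 7.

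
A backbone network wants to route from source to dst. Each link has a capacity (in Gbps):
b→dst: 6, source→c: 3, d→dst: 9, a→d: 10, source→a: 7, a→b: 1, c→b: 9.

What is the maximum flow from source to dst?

Augment source→c→b→dst: bottleneck 3. Total 3.
Augment source→a→b→dst: bottleneck 1. Total 4.
Augment source→a→d→dst: bottleneck 6. Total 10.
No augmenting path remains in the residual graph.

10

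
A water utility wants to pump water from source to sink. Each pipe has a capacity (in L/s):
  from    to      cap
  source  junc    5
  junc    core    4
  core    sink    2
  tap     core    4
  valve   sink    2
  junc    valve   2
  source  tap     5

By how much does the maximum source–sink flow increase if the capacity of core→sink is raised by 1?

Original max flow = 4.
After raising cap(core→sink), augmenting paths through that edge carry 1 more unit.
New max flow = 5. Increase = 1.

1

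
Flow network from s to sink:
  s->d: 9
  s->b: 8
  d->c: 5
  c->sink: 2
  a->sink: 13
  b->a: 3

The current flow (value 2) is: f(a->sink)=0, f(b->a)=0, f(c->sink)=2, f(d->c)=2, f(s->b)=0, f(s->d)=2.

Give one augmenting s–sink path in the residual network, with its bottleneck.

s->b->a->sink, bottleneck 3

Residual along s->b->a->sink: s->b: 8, b->a: 3, a->sink: 13.
Bottleneck = min = 3.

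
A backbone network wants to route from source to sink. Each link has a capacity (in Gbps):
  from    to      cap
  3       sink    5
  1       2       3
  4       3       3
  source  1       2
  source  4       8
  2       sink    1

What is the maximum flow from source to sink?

Augment source->1->2->sink: bottleneck 1. Total 1.
Augment source->4->3->sink: bottleneck 3. Total 4.
No augmenting path remains in the residual graph.

4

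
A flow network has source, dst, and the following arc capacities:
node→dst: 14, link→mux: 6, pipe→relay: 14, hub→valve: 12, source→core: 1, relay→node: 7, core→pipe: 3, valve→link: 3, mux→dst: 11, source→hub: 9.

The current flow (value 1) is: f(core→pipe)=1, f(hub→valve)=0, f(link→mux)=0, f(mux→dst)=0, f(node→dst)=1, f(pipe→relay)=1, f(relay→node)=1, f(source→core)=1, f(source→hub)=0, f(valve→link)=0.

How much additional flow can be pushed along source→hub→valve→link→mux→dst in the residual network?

Residual capacities along the path: source→hub: 9, hub→valve: 12, valve→link: 3, link→mux: 6, mux→dst: 11.
Minimum is 3.

3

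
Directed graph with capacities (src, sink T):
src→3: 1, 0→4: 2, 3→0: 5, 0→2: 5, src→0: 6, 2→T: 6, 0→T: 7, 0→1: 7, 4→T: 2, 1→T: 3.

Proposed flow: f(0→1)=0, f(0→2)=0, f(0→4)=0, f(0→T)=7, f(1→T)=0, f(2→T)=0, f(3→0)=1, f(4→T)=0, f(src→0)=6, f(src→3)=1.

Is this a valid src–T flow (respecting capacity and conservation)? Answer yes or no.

Yes

Every edge has 0 ≤ f(e) ≤ cap(e).
At each intermediate node, inflow equals outflow.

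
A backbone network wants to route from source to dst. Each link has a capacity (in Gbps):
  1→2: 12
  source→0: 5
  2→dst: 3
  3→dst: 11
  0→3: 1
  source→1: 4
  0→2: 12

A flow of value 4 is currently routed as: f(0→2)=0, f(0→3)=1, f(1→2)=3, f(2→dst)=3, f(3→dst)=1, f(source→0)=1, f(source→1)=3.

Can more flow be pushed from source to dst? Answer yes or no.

No

Residual reachable from source: {0, 1, 2, source}; dst is not reachable.
Saturated cut: 0→3, 2→dst with total capacity 4 = current flow value. Flow is maximum.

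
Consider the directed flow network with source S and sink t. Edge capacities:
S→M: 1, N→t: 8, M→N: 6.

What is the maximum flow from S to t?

Augment S→M→N→t: bottleneck 1. Total 1.
No augmenting path remains in the residual graph.

1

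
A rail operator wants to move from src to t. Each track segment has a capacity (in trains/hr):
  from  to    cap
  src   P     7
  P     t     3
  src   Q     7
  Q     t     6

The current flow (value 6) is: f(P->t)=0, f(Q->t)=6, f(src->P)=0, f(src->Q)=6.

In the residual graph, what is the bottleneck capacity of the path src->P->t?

3

Residual capacities along the path: src->P: 7, P->t: 3.
Minimum is 3.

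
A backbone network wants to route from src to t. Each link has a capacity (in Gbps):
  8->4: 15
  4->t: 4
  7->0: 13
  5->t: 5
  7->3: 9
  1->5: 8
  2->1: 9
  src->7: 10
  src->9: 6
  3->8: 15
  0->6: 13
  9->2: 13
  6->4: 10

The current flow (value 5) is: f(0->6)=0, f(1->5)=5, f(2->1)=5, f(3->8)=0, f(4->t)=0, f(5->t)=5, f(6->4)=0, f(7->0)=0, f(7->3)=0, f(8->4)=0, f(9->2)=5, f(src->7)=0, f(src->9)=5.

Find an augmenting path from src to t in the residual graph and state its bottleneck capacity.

src->7->0->6->4->t, bottleneck 4

Residual along src->7->0->6->4->t: src->7: 10, 7->0: 13, 0->6: 13, 6->4: 10, 4->t: 4.
Bottleneck = min = 4.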